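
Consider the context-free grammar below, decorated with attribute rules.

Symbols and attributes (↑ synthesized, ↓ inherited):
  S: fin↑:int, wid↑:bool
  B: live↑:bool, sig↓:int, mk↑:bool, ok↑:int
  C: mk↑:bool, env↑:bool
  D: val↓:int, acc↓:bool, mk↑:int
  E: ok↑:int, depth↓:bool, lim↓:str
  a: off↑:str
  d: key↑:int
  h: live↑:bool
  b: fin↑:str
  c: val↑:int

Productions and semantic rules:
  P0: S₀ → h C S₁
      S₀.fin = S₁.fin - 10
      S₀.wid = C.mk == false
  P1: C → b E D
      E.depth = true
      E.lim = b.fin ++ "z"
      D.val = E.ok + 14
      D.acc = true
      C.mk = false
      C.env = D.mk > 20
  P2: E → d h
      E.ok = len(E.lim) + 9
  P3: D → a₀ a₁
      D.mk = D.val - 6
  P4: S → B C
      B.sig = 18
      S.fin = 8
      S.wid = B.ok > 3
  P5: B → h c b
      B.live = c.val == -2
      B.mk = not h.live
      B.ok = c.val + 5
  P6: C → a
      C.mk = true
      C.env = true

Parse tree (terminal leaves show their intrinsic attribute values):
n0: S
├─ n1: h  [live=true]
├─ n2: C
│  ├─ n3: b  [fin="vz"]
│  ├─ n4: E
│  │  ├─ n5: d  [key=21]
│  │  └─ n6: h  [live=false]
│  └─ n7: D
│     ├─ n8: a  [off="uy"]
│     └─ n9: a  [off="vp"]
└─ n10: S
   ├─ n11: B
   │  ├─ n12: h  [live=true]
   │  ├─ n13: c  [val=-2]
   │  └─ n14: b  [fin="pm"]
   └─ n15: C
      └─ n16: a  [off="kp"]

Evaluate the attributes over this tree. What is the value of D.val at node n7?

1. n1.live = true  [terminal]
2. n3.fin = "vz"  [terminal]
3. n4.depth = true  [true]
4. n4.lim = "vzz"  [b.fin ++ "z"]
5. n5.key = 21  [terminal]
6. n6.live = false  [terminal]
7. n4.ok = 12  [len(E.lim) + 9]
8. n7.val = 26  [E.ok + 14]
9. n7.acc = true  [true]
10. n8.off = "uy"  [terminal]
11. n9.off = "vp"  [terminal]
12. n7.mk = 20  [D.val - 6]
13. n2.mk = false  [false]
14. n2.env = false  [D.mk > 20]
15. n11.sig = 18  [18]
16. n12.live = true  [terminal]
17. n13.val = -2  [terminal]
18. n14.fin = "pm"  [terminal]
19. n11.live = true  [c.val == -2]
20. n11.mk = false  [not h.live]
21. n11.ok = 3  [c.val + 5]
22. n16.off = "kp"  [terminal]
23. n15.mk = true  [true]
24. n15.env = true  [true]
25. n10.fin = 8  [8]
26. n10.wid = false  [B.ok > 3]
27. n0.fin = -2  [S₁.fin - 10]
28. n0.wid = true  [C.mk == false]

26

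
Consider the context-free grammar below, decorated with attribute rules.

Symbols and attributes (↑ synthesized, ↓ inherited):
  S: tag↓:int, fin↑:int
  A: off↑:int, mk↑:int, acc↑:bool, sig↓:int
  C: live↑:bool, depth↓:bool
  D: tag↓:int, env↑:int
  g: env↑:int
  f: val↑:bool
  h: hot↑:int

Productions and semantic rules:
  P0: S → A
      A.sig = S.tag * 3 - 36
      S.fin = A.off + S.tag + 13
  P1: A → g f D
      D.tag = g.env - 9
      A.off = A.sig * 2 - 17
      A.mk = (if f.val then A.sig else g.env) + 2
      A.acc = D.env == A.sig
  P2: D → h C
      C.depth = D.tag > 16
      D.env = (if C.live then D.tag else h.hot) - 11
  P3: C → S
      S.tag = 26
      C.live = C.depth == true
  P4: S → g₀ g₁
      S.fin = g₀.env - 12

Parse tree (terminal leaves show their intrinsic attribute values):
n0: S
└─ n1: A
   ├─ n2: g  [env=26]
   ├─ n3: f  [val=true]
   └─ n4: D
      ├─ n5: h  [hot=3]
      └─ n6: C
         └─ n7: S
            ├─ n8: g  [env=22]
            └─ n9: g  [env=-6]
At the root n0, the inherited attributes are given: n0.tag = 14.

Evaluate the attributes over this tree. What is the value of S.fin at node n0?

1. n0.tag = 14  [given at root]
2. n1.sig = 6  [S.tag * 3 - 36]
3. n2.env = 26  [terminal]
4. n3.val = true  [terminal]
5. n4.tag = 17  [g.env - 9]
6. n5.hot = 3  [terminal]
7. n6.depth = true  [D.tag > 16]
8. n7.tag = 26  [26]
9. n8.env = 22  [terminal]
10. n9.env = -6  [terminal]
11. n7.fin = 10  [g₀.env - 12]
12. n6.live = true  [C.depth == true]
13. n4.env = 6  [(if C.live then D.tag else h.hot) - 11]
14. n1.off = -5  [A.sig * 2 - 17]
15. n1.mk = 8  [(if f.val then A.sig else g.env) + 2]
16. n1.acc = true  [D.env == A.sig]
17. n0.fin = 22  [A.off + S.tag + 13]

22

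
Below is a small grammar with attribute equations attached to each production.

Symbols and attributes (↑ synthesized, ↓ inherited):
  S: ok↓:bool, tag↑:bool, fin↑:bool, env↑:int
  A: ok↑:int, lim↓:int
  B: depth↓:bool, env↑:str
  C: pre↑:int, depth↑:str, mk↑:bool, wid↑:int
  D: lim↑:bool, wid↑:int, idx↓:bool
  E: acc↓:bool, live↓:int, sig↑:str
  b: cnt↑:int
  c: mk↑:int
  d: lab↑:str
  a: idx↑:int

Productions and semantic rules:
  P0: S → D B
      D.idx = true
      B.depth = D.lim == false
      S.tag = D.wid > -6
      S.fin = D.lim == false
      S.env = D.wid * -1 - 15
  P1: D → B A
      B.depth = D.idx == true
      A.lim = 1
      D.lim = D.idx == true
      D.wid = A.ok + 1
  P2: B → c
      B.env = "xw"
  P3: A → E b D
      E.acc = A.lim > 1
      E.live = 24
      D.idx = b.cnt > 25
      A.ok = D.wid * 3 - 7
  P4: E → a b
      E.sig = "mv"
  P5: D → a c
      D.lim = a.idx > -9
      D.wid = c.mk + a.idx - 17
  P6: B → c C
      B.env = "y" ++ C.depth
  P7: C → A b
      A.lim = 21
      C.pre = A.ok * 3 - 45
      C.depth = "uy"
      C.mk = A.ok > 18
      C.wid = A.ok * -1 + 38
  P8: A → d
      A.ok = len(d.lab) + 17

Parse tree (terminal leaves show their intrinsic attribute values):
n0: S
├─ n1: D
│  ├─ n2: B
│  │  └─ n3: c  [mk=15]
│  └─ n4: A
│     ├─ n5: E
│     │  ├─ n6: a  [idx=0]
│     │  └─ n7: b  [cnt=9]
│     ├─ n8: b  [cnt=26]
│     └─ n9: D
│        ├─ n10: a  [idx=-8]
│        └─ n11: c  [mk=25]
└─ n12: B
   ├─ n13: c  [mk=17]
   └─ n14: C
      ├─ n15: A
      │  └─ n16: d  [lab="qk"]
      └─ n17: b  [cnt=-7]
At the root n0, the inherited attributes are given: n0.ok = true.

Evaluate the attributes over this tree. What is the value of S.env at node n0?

-9

1. n0.ok = true  [given at root]
2. n1.idx = true  [true]
3. n2.depth = true  [D.idx == true]
4. n3.mk = 15  [terminal]
5. n2.env = "xw"  ["xw"]
6. n4.lim = 1  [1]
7. n5.acc = false  [A.lim > 1]
8. n5.live = 24  [24]
9. n6.idx = 0  [terminal]
10. n7.cnt = 9  [terminal]
11. n5.sig = "mv"  ["mv"]
12. n8.cnt = 26  [terminal]
13. n9.idx = true  [b.cnt > 25]
14. n10.idx = -8  [terminal]
15. n11.mk = 25  [terminal]
16. n9.lim = true  [a.idx > -9]
17. n9.wid = 0  [c.mk + a.idx - 17]
18. n4.ok = -7  [D.wid * 3 - 7]
19. n1.lim = true  [D.idx == true]
20. n1.wid = -6  [A.ok + 1]
21. n12.depth = false  [D.lim == false]
22. n13.mk = 17  [terminal]
23. n15.lim = 21  [21]
24. n16.lab = "qk"  [terminal]
25. n15.ok = 19  [len(d.lab) + 17]
26. n17.cnt = -7  [terminal]
27. n14.pre = 12  [A.ok * 3 - 45]
28. n14.depth = "uy"  ["uy"]
29. n14.mk = true  [A.ok > 18]
30. n14.wid = 19  [A.ok * -1 + 38]
31. n12.env = "yuy"  ["y" ++ C.depth]
32. n0.tag = false  [D.wid > -6]
33. n0.fin = false  [D.lim == false]
34. n0.env = -9  [D.wid * -1 - 15]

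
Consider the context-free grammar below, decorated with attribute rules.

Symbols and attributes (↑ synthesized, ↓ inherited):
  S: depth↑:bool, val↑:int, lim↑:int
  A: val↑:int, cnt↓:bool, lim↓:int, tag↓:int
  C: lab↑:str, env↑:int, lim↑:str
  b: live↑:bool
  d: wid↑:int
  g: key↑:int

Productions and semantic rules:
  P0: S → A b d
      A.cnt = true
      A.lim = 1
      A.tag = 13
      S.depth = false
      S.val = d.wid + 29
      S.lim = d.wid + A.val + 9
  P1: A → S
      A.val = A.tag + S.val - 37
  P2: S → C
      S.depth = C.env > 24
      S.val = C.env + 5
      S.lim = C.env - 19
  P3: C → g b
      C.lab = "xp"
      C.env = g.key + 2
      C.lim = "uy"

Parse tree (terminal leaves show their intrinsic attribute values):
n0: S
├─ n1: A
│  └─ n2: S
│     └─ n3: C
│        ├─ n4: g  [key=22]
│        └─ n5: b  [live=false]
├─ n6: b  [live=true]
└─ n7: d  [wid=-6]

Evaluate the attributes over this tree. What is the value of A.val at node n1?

5

1. n1.cnt = true  [true]
2. n1.lim = 1  [1]
3. n1.tag = 13  [13]
4. n4.key = 22  [terminal]
5. n5.live = false  [terminal]
6. n3.lab = "xp"  ["xp"]
7. n3.env = 24  [g.key + 2]
8. n3.lim = "uy"  ["uy"]
9. n2.depth = false  [C.env > 24]
10. n2.val = 29  [C.env + 5]
11. n2.lim = 5  [C.env - 19]
12. n1.val = 5  [A.tag + S.val - 37]
13. n6.live = true  [terminal]
14. n7.wid = -6  [terminal]
15. n0.depth = false  [false]
16. n0.val = 23  [d.wid + 29]
17. n0.lim = 8  [d.wid + A.val + 9]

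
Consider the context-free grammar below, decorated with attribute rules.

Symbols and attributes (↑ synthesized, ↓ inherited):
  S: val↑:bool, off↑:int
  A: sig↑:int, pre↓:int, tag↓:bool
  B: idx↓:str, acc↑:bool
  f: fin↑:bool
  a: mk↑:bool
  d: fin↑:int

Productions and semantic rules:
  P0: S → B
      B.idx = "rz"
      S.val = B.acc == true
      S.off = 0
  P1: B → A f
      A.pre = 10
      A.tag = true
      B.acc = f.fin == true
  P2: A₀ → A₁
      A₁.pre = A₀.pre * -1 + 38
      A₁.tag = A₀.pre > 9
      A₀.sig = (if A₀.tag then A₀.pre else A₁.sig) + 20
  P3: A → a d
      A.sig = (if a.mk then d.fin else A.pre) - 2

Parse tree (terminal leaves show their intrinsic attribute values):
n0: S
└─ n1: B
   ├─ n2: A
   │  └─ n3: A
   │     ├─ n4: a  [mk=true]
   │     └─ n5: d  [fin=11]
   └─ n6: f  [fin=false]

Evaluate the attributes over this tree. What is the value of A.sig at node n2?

1. n1.idx = "rz"  ["rz"]
2. n2.pre = 10  [10]
3. n2.tag = true  [true]
4. n3.pre = 28  [A₀.pre * -1 + 38]
5. n3.tag = true  [A₀.pre > 9]
6. n4.mk = true  [terminal]
7. n5.fin = 11  [terminal]
8. n3.sig = 9  [(if a.mk then d.fin else A.pre) - 2]
9. n2.sig = 30  [(if A₀.tag then A₀.pre else A₁.sig) + 20]
10. n6.fin = false  [terminal]
11. n1.acc = false  [f.fin == true]
12. n0.val = false  [B.acc == true]
13. n0.off = 0  [0]

30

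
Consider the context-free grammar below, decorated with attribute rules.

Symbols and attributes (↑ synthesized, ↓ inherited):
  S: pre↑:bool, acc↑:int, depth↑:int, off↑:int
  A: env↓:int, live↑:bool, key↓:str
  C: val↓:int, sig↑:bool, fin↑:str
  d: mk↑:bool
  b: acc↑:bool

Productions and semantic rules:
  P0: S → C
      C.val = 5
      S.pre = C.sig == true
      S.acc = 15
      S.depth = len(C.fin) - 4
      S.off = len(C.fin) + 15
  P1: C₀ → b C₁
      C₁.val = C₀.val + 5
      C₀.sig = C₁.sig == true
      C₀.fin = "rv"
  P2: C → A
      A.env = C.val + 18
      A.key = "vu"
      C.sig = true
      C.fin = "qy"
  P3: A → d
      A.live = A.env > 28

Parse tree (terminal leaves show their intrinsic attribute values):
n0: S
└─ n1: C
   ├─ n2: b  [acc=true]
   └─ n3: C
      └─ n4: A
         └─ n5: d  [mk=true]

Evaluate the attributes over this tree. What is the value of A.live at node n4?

1. n1.val = 5  [5]
2. n2.acc = true  [terminal]
3. n3.val = 10  [C₀.val + 5]
4. n4.env = 28  [C.val + 18]
5. n4.key = "vu"  ["vu"]
6. n5.mk = true  [terminal]
7. n4.live = false  [A.env > 28]
8. n3.sig = true  [true]
9. n3.fin = "qy"  ["qy"]
10. n1.sig = true  [C₁.sig == true]
11. n1.fin = "rv"  ["rv"]
12. n0.pre = true  [C.sig == true]
13. n0.acc = 15  [15]
14. n0.depth = -2  [len(C.fin) - 4]
15. n0.off = 17  [len(C.fin) + 15]

false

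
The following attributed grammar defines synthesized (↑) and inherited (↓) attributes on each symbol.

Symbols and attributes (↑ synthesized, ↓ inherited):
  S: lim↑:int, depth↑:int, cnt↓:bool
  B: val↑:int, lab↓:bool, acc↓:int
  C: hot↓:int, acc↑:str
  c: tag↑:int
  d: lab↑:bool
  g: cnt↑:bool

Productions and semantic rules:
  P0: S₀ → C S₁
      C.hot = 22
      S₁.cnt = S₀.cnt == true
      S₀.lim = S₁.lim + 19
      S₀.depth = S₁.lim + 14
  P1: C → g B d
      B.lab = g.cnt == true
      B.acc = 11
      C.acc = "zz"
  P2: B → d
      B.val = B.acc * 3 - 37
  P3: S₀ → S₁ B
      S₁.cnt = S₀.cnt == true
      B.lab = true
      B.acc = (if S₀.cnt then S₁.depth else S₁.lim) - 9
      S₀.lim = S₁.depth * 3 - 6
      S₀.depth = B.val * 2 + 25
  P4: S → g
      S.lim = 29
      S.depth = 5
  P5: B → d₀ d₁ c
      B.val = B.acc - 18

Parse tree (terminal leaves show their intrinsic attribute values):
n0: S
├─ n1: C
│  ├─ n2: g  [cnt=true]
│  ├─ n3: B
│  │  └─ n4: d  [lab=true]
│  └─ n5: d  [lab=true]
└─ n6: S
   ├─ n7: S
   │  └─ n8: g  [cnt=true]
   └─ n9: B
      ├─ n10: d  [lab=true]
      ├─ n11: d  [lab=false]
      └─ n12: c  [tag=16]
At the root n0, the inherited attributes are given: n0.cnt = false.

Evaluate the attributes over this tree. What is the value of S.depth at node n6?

1. n0.cnt = false  [given at root]
2. n1.hot = 22  [22]
3. n2.cnt = true  [terminal]
4. n3.lab = true  [g.cnt == true]
5. n3.acc = 11  [11]
6. n4.lab = true  [terminal]
7. n3.val = -4  [B.acc * 3 - 37]
8. n5.lab = true  [terminal]
9. n1.acc = "zz"  ["zz"]
10. n6.cnt = false  [S₀.cnt == true]
11. n7.cnt = false  [S₀.cnt == true]
12. n8.cnt = true  [terminal]
13. n7.lim = 29  [29]
14. n7.depth = 5  [5]
15. n9.lab = true  [true]
16. n9.acc = 20  [(if S₀.cnt then S₁.depth else S₁.lim) - 9]
17. n10.lab = true  [terminal]
18. n11.lab = false  [terminal]
19. n12.tag = 16  [terminal]
20. n9.val = 2  [B.acc - 18]
21. n6.lim = 9  [S₁.depth * 3 - 6]
22. n6.depth = 29  [B.val * 2 + 25]
23. n0.lim = 28  [S₁.lim + 19]
24. n0.depth = 23  [S₁.lim + 14]

29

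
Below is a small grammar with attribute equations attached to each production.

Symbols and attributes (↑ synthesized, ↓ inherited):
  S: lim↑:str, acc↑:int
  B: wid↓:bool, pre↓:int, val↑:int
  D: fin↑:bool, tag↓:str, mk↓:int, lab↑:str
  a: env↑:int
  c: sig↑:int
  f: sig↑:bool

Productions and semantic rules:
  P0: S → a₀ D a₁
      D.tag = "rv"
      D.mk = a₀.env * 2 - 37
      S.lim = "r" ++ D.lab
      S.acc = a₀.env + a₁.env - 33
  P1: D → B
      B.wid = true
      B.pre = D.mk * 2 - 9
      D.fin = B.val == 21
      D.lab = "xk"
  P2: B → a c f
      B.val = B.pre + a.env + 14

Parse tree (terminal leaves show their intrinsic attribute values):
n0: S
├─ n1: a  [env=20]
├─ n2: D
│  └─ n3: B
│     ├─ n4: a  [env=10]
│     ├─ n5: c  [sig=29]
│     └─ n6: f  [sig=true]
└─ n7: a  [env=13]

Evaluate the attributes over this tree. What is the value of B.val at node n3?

21

1. n1.env = 20  [terminal]
2. n2.tag = "rv"  ["rv"]
3. n2.mk = 3  [a₀.env * 2 - 37]
4. n3.wid = true  [true]
5. n3.pre = -3  [D.mk * 2 - 9]
6. n4.env = 10  [terminal]
7. n5.sig = 29  [terminal]
8. n6.sig = true  [terminal]
9. n3.val = 21  [B.pre + a.env + 14]
10. n2.fin = true  [B.val == 21]
11. n2.lab = "xk"  ["xk"]
12. n7.env = 13  [terminal]
13. n0.lim = "rxk"  ["r" ++ D.lab]
14. n0.acc = 0  [a₀.env + a₁.env - 33]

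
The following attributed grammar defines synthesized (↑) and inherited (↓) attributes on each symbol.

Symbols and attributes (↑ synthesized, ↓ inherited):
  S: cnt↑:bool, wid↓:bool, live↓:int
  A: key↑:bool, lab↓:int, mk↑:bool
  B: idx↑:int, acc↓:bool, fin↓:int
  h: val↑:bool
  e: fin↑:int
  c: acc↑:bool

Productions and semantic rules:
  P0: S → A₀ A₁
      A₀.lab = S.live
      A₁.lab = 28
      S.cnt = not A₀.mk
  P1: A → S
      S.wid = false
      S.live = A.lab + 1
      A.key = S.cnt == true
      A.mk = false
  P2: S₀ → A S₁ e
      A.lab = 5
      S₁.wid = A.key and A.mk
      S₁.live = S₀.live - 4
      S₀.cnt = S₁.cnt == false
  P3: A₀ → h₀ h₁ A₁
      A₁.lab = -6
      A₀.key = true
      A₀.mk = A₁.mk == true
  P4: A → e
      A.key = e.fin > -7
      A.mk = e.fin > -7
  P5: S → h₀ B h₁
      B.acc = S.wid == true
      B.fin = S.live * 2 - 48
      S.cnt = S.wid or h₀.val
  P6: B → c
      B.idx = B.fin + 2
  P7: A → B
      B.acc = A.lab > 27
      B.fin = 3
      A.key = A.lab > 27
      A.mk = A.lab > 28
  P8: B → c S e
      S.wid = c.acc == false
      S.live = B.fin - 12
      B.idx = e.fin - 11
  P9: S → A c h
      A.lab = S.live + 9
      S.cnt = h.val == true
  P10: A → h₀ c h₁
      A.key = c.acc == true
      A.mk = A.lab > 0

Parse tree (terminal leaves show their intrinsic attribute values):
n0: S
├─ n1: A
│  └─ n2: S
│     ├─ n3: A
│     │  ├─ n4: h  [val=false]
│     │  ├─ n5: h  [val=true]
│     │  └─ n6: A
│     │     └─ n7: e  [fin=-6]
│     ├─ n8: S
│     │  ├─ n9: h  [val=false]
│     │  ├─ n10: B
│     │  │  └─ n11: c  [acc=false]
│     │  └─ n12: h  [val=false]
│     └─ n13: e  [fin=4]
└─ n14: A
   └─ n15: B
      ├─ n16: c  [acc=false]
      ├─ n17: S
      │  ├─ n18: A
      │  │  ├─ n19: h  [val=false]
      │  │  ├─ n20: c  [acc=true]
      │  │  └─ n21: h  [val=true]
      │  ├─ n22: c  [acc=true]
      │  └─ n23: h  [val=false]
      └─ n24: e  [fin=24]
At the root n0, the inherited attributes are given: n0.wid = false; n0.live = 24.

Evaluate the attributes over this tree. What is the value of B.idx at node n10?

-4

1. n0.wid = false  [given at root]
2. n0.live = 24  [given at root]
3. n1.lab = 24  [S.live]
4. n2.wid = false  [false]
5. n2.live = 25  [A.lab + 1]
6. n3.lab = 5  [5]
7. n4.val = false  [terminal]
8. n5.val = true  [terminal]
9. n6.lab = -6  [-6]
10. n7.fin = -6  [terminal]
11. n6.key = true  [e.fin > -7]
12. n6.mk = true  [e.fin > -7]
13. n3.key = true  [true]
14. n3.mk = true  [A₁.mk == true]
15. n8.wid = true  [A.key and A.mk]
16. n8.live = 21  [S₀.live - 4]
17. n9.val = false  [terminal]
18. n10.acc = true  [S.wid == true]
19. n10.fin = -6  [S.live * 2 - 48]
20. n11.acc = false  [terminal]
21. n10.idx = -4  [B.fin + 2]
22. n12.val = false  [terminal]
23. n8.cnt = true  [S.wid or h₀.val]
24. n13.fin = 4  [terminal]
25. n2.cnt = false  [S₁.cnt == false]
26. n1.key = false  [S.cnt == true]
27. n1.mk = false  [false]
28. n14.lab = 28  [28]
29. n15.acc = true  [A.lab > 27]
30. n15.fin = 3  [3]
31. n16.acc = false  [terminal]
32. n17.wid = true  [c.acc == false]
33. n17.live = -9  [B.fin - 12]
34. n18.lab = 0  [S.live + 9]
35. n19.val = false  [terminal]
36. n20.acc = true  [terminal]
37. n21.val = true  [terminal]
38. n18.key = true  [c.acc == true]
39. n18.mk = false  [A.lab > 0]
40. n22.acc = true  [terminal]
41. n23.val = false  [terminal]
42. n17.cnt = false  [h.val == true]
43. n24.fin = 24  [terminal]
44. n15.idx = 13  [e.fin - 11]
45. n14.key = true  [A.lab > 27]
46. n14.mk = false  [A.lab > 28]
47. n0.cnt = true  [not A₀.mk]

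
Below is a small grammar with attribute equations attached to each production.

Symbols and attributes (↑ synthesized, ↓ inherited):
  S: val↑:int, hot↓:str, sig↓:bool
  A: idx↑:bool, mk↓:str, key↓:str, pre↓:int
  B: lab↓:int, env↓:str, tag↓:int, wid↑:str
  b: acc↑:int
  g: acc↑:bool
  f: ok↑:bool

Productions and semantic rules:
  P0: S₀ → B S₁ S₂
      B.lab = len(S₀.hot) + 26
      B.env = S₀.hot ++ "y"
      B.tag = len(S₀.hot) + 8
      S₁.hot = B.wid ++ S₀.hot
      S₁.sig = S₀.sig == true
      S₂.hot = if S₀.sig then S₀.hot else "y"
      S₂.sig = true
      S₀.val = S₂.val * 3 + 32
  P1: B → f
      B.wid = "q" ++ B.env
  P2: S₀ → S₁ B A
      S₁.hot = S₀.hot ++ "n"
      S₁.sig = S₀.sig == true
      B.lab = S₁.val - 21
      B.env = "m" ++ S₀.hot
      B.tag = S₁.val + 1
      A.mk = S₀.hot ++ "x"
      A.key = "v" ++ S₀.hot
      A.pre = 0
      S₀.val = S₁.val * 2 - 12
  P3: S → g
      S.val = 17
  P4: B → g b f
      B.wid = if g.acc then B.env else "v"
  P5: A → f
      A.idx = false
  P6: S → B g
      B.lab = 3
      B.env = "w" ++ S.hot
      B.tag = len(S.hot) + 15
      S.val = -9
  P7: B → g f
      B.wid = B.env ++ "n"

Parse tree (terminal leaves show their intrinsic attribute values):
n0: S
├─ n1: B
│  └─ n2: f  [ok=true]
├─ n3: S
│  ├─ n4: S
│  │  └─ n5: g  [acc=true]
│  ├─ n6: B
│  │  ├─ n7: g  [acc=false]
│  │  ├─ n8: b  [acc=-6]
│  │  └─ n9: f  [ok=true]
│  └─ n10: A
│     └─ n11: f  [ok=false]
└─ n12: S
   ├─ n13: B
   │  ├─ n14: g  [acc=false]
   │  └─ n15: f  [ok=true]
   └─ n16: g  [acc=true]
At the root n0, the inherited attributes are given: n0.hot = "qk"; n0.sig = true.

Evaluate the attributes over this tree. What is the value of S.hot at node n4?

"qqkyqkn"

1. n0.hot = "qk"  [given at root]
2. n0.sig = true  [given at root]
3. n1.lab = 28  [len(S₀.hot) + 26]
4. n1.env = "qky"  [S₀.hot ++ "y"]
5. n1.tag = 10  [len(S₀.hot) + 8]
6. n2.ok = true  [terminal]
7. n1.wid = "qqky"  ["q" ++ B.env]
8. n3.hot = "qqkyqk"  [B.wid ++ S₀.hot]
9. n3.sig = true  [S₀.sig == true]
10. n4.hot = "qqkyqkn"  [S₀.hot ++ "n"]
11. n4.sig = true  [S₀.sig == true]
12. n5.acc = true  [terminal]
13. n4.val = 17  [17]
14. n6.lab = -4  [S₁.val - 21]
15. n6.env = "mqqkyqk"  ["m" ++ S₀.hot]
16. n6.tag = 18  [S₁.val + 1]
17. n7.acc = false  [terminal]
18. n8.acc = -6  [terminal]
19. n9.ok = true  [terminal]
20. n6.wid = "v"  [if g.acc then B.env else "v"]
21. n10.mk = "qqkyqkx"  [S₀.hot ++ "x"]
22. n10.key = "vqqkyqk"  ["v" ++ S₀.hot]
23. n10.pre = 0  [0]
24. n11.ok = false  [terminal]
25. n10.idx = false  [false]
26. n3.val = 22  [S₁.val * 2 - 12]
27. n12.hot = "qk"  [if S₀.sig then S₀.hot else "y"]
28. n12.sig = true  [true]
29. n13.lab = 3  [3]
30. n13.env = "wqk"  ["w" ++ S.hot]
31. n13.tag = 17  [len(S.hot) + 15]
32. n14.acc = false  [terminal]
33. n15.ok = true  [terminal]
34. n13.wid = "wqkn"  [B.env ++ "n"]
35. n16.acc = true  [terminal]
36. n12.val = -9  [-9]
37. n0.val = 5  [S₂.val * 3 + 32]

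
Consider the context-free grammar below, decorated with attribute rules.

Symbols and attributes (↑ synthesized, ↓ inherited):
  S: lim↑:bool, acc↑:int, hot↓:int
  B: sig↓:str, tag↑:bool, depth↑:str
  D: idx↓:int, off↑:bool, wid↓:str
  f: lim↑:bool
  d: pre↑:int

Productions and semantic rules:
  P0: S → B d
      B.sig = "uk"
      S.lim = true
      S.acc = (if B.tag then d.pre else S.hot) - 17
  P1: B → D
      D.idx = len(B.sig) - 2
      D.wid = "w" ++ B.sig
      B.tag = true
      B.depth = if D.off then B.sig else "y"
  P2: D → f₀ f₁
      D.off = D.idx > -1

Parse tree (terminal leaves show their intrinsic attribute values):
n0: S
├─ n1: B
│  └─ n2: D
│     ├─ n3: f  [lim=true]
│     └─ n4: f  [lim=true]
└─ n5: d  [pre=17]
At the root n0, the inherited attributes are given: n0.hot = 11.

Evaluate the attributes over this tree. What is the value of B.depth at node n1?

1. n0.hot = 11  [given at root]
2. n1.sig = "uk"  ["uk"]
3. n2.idx = 0  [len(B.sig) - 2]
4. n2.wid = "wuk"  ["w" ++ B.sig]
5. n3.lim = true  [terminal]
6. n4.lim = true  [terminal]
7. n2.off = true  [D.idx > -1]
8. n1.tag = true  [true]
9. n1.depth = "uk"  [if D.off then B.sig else "y"]
10. n5.pre = 17  [terminal]
11. n0.lim = true  [true]
12. n0.acc = 0  [(if B.tag then d.pre else S.hot) - 17]

"uk"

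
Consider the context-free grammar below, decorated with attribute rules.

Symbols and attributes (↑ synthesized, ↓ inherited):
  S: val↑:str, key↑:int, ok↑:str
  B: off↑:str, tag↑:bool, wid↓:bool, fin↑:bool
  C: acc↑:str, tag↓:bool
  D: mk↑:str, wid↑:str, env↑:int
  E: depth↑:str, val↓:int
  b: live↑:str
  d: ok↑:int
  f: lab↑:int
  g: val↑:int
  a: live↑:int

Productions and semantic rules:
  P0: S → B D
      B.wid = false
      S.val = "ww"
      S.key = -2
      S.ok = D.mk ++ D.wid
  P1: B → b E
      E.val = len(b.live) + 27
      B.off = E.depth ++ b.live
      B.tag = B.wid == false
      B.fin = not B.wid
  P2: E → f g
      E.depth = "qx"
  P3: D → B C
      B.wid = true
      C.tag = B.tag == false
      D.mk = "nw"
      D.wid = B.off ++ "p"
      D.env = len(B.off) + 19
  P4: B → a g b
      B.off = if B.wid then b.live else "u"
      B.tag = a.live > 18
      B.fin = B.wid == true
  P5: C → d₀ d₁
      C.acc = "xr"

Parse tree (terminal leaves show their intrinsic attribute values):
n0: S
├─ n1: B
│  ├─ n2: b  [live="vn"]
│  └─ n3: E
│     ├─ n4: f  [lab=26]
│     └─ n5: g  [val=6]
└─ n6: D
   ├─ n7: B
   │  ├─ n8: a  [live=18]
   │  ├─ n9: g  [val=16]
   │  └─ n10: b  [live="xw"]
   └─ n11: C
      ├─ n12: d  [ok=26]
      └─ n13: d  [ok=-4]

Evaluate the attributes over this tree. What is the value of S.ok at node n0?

"nwxwp"

1. n1.wid = false  [false]
2. n2.live = "vn"  [terminal]
3. n3.val = 29  [len(b.live) + 27]
4. n4.lab = 26  [terminal]
5. n5.val = 6  [terminal]
6. n3.depth = "qx"  ["qx"]
7. n1.off = "qxvn"  [E.depth ++ b.live]
8. n1.tag = true  [B.wid == false]
9. n1.fin = true  [not B.wid]
10. n7.wid = true  [true]
11. n8.live = 18  [terminal]
12. n9.val = 16  [terminal]
13. n10.live = "xw"  [terminal]
14. n7.off = "xw"  [if B.wid then b.live else "u"]
15. n7.tag = false  [a.live > 18]
16. n7.fin = true  [B.wid == true]
17. n11.tag = true  [B.tag == false]
18. n12.ok = 26  [terminal]
19. n13.ok = -4  [terminal]
20. n11.acc = "xr"  ["xr"]
21. n6.mk = "nw"  ["nw"]
22. n6.wid = "xwp"  [B.off ++ "p"]
23. n6.env = 21  [len(B.off) + 19]
24. n0.val = "ww"  ["ww"]
25. n0.key = -2  [-2]
26. n0.ok = "nwxwp"  [D.mk ++ D.wid]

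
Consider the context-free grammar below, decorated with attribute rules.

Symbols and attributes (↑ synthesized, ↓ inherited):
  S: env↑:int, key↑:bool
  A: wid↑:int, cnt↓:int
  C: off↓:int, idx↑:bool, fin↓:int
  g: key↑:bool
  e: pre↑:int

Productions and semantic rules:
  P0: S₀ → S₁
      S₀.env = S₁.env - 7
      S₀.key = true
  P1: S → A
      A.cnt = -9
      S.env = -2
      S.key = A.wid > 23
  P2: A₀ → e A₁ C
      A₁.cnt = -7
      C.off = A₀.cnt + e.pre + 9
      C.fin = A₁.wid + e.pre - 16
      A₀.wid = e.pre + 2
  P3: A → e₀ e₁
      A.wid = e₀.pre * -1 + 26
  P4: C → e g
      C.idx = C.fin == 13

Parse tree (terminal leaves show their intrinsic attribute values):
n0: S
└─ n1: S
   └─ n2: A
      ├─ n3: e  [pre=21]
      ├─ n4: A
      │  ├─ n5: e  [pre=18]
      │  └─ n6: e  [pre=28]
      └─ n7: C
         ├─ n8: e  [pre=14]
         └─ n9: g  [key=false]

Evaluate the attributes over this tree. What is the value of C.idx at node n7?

true

1. n2.cnt = -9  [-9]
2. n3.pre = 21  [terminal]
3. n4.cnt = -7  [-7]
4. n5.pre = 18  [terminal]
5. n6.pre = 28  [terminal]
6. n4.wid = 8  [e₀.pre * -1 + 26]
7. n7.off = 21  [A₀.cnt + e.pre + 9]
8. n7.fin = 13  [A₁.wid + e.pre - 16]
9. n8.pre = 14  [terminal]
10. n9.key = false  [terminal]
11. n7.idx = true  [C.fin == 13]
12. n2.wid = 23  [e.pre + 2]
13. n1.env = -2  [-2]
14. n1.key = false  [A.wid > 23]
15. n0.env = -9  [S₁.env - 7]
16. n0.key = true  [true]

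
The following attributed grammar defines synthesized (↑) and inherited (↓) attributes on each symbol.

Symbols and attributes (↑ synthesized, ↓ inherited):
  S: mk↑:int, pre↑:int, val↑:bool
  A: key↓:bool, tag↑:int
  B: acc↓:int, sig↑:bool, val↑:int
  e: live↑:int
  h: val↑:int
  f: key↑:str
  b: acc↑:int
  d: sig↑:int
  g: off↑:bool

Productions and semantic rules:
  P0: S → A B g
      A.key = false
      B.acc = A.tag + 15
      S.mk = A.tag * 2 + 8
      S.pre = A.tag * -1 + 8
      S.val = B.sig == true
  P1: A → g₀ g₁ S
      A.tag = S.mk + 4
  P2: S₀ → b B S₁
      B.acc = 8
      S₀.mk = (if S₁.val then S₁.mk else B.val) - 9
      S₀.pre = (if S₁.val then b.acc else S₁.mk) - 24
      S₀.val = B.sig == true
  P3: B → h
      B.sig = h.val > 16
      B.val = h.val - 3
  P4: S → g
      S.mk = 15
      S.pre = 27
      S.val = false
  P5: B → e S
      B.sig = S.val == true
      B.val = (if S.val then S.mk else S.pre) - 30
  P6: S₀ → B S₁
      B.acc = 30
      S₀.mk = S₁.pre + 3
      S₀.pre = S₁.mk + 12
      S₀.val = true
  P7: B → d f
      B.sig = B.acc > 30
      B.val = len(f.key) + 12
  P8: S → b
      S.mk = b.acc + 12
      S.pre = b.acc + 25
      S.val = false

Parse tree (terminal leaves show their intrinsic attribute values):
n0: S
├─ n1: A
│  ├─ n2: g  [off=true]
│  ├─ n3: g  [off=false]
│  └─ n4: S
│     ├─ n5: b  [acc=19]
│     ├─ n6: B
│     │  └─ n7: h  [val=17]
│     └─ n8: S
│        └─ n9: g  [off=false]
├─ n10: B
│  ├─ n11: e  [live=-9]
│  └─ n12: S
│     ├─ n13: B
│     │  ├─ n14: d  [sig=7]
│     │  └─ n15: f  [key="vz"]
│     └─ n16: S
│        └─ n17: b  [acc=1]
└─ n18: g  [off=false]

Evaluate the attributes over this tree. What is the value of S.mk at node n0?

1. n1.key = false  [false]
2. n2.off = true  [terminal]
3. n3.off = false  [terminal]
4. n5.acc = 19  [terminal]
5. n6.acc = 8  [8]
6. n7.val = 17  [terminal]
7. n6.sig = true  [h.val > 16]
8. n6.val = 14  [h.val - 3]
9. n9.off = false  [terminal]
10. n8.mk = 15  [15]
11. n8.pre = 27  [27]
12. n8.val = false  [false]
13. n4.mk = 5  [(if S₁.val then S₁.mk else B.val) - 9]
14. n4.pre = -9  [(if S₁.val then b.acc else S₁.mk) - 24]
15. n4.val = true  [B.sig == true]
16. n1.tag = 9  [S.mk + 4]
17. n10.acc = 24  [A.tag + 15]
18. n11.live = -9  [terminal]
19. n13.acc = 30  [30]
20. n14.sig = 7  [terminal]
21. n15.key = "vz"  [terminal]
22. n13.sig = false  [B.acc > 30]
23. n13.val = 14  [len(f.key) + 12]
24. n17.acc = 1  [terminal]
25. n16.mk = 13  [b.acc + 12]
26. n16.pre = 26  [b.acc + 25]
27. n16.val = false  [false]
28. n12.mk = 29  [S₁.pre + 3]
29. n12.pre = 25  [S₁.mk + 12]
30. n12.val = true  [true]
31. n10.sig = true  [S.val == true]
32. n10.val = -1  [(if S.val then S.mk else S.pre) - 30]
33. n18.off = false  [terminal]
34. n0.mk = 26  [A.tag * 2 + 8]
35. n0.pre = -1  [A.tag * -1 + 8]
36. n0.val = true  [B.sig == true]

26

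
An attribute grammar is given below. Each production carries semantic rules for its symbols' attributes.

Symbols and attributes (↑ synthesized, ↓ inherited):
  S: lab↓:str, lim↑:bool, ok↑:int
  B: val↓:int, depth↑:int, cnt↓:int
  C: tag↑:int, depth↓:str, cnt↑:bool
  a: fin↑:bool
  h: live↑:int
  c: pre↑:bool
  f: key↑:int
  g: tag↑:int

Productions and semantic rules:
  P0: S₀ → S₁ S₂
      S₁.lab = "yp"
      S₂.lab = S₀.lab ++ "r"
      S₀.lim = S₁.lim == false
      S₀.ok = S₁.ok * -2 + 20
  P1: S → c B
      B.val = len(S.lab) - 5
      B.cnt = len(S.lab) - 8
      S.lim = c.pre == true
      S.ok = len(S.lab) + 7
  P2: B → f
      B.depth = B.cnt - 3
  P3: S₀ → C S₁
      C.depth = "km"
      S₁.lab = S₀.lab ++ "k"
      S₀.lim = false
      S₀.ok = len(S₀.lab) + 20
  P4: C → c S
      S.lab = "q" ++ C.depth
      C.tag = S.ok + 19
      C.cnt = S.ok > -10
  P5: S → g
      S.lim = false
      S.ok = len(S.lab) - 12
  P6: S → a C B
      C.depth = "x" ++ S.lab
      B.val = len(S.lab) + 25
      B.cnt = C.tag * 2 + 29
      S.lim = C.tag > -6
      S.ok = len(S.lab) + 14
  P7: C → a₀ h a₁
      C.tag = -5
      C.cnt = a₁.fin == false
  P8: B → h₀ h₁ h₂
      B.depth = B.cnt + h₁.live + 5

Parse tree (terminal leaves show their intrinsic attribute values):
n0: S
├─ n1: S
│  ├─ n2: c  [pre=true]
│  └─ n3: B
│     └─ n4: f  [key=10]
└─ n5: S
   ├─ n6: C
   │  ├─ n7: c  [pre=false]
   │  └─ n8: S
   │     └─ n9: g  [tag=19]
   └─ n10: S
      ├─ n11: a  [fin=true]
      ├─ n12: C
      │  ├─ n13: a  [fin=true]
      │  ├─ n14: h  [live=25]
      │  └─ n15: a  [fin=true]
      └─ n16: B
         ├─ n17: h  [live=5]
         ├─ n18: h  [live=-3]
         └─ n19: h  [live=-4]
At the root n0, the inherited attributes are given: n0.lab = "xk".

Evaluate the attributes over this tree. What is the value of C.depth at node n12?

1. n0.lab = "xk"  [given at root]
2. n1.lab = "yp"  ["yp"]
3. n2.pre = true  [terminal]
4. n3.val = -3  [len(S.lab) - 5]
5. n3.cnt = -6  [len(S.lab) - 8]
6. n4.key = 10  [terminal]
7. n3.depth = -9  [B.cnt - 3]
8. n1.lim = true  [c.pre == true]
9. n1.ok = 9  [len(S.lab) + 7]
10. n5.lab = "xkr"  [S₀.lab ++ "r"]
11. n6.depth = "km"  ["km"]
12. n7.pre = false  [terminal]
13. n8.lab = "qkm"  ["q" ++ C.depth]
14. n9.tag = 19  [terminal]
15. n8.lim = false  [false]
16. n8.ok = -9  [len(S.lab) - 12]
17. n6.tag = 10  [S.ok + 19]
18. n6.cnt = true  [S.ok > -10]
19. n10.lab = "xkrk"  [S₀.lab ++ "k"]
20. n11.fin = true  [terminal]
21. n12.depth = "xxkrk"  ["x" ++ S.lab]
22. n13.fin = true  [terminal]
23. n14.live = 25  [terminal]
24. n15.fin = true  [terminal]
25. n12.tag = -5  [-5]
26. n12.cnt = false  [a₁.fin == false]
27. n16.val = 29  [len(S.lab) + 25]
28. n16.cnt = 19  [C.tag * 2 + 29]
29. n17.live = 5  [terminal]
30. n18.live = -3  [terminal]
31. n19.live = -4  [terminal]
32. n16.depth = 21  [B.cnt + h₁.live + 5]
33. n10.lim = true  [C.tag > -6]
34. n10.ok = 18  [len(S.lab) + 14]
35. n5.lim = false  [false]
36. n5.ok = 23  [len(S₀.lab) + 20]
37. n0.lim = false  [S₁.lim == false]
38. n0.ok = 2  [S₁.ok * -2 + 20]

"xxkrk"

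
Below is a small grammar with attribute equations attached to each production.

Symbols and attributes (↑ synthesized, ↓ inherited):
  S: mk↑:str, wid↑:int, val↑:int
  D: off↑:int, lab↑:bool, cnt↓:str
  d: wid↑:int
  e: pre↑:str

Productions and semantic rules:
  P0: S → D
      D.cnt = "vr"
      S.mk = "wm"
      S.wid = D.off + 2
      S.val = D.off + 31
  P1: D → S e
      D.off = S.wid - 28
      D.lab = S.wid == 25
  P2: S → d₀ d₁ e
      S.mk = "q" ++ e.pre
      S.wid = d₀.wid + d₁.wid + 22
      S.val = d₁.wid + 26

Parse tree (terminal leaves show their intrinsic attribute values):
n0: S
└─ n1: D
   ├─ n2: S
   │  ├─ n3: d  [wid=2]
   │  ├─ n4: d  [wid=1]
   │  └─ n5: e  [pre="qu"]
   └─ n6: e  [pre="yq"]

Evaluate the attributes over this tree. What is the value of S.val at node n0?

28

1. n1.cnt = "vr"  ["vr"]
2. n3.wid = 2  [terminal]
3. n4.wid = 1  [terminal]
4. n5.pre = "qu"  [terminal]
5. n2.mk = "qqu"  ["q" ++ e.pre]
6. n2.wid = 25  [d₀.wid + d₁.wid + 22]
7. n2.val = 27  [d₁.wid + 26]
8. n6.pre = "yq"  [terminal]
9. n1.off = -3  [S.wid - 28]
10. n1.lab = true  [S.wid == 25]
11. n0.mk = "wm"  ["wm"]
12. n0.wid = -1  [D.off + 2]
13. n0.val = 28  [D.off + 31]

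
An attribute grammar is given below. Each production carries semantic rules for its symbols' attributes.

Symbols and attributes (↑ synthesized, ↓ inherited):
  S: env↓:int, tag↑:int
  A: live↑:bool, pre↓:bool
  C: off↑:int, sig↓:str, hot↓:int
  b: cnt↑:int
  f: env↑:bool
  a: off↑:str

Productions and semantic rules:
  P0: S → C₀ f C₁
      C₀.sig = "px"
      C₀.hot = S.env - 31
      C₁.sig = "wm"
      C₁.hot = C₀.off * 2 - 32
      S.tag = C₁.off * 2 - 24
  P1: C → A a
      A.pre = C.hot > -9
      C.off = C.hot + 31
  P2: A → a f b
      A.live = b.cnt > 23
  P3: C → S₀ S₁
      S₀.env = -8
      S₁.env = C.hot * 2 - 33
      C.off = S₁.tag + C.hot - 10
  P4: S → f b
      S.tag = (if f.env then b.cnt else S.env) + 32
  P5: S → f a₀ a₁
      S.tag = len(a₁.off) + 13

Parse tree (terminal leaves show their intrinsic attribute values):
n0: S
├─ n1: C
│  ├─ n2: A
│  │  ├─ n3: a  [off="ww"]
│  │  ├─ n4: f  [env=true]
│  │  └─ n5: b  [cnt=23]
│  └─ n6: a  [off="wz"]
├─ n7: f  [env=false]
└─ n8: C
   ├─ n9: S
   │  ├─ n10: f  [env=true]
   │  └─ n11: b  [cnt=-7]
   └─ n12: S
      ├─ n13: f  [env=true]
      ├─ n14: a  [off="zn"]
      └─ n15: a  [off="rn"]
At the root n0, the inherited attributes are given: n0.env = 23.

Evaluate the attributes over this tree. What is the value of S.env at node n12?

-5

1. n0.env = 23  [given at root]
2. n1.sig = "px"  ["px"]
3. n1.hot = -8  [S.env - 31]
4. n2.pre = true  [C.hot > -9]
5. n3.off = "ww"  [terminal]
6. n4.env = true  [terminal]
7. n5.cnt = 23  [terminal]
8. n2.live = false  [b.cnt > 23]
9. n6.off = "wz"  [terminal]
10. n1.off = 23  [C.hot + 31]
11. n7.env = false  [terminal]
12. n8.sig = "wm"  ["wm"]
13. n8.hot = 14  [C₀.off * 2 - 32]
14. n9.env = -8  [-8]
15. n10.env = true  [terminal]
16. n11.cnt = -7  [terminal]
17. n9.tag = 25  [(if f.env then b.cnt else S.env) + 32]
18. n12.env = -5  [C.hot * 2 - 33]
19. n13.env = true  [terminal]
20. n14.off = "zn"  [terminal]
21. n15.off = "rn"  [terminal]
22. n12.tag = 15  [len(a₁.off) + 13]
23. n8.off = 19  [S₁.tag + C.hot - 10]
24. n0.tag = 14  [C₁.off * 2 - 24]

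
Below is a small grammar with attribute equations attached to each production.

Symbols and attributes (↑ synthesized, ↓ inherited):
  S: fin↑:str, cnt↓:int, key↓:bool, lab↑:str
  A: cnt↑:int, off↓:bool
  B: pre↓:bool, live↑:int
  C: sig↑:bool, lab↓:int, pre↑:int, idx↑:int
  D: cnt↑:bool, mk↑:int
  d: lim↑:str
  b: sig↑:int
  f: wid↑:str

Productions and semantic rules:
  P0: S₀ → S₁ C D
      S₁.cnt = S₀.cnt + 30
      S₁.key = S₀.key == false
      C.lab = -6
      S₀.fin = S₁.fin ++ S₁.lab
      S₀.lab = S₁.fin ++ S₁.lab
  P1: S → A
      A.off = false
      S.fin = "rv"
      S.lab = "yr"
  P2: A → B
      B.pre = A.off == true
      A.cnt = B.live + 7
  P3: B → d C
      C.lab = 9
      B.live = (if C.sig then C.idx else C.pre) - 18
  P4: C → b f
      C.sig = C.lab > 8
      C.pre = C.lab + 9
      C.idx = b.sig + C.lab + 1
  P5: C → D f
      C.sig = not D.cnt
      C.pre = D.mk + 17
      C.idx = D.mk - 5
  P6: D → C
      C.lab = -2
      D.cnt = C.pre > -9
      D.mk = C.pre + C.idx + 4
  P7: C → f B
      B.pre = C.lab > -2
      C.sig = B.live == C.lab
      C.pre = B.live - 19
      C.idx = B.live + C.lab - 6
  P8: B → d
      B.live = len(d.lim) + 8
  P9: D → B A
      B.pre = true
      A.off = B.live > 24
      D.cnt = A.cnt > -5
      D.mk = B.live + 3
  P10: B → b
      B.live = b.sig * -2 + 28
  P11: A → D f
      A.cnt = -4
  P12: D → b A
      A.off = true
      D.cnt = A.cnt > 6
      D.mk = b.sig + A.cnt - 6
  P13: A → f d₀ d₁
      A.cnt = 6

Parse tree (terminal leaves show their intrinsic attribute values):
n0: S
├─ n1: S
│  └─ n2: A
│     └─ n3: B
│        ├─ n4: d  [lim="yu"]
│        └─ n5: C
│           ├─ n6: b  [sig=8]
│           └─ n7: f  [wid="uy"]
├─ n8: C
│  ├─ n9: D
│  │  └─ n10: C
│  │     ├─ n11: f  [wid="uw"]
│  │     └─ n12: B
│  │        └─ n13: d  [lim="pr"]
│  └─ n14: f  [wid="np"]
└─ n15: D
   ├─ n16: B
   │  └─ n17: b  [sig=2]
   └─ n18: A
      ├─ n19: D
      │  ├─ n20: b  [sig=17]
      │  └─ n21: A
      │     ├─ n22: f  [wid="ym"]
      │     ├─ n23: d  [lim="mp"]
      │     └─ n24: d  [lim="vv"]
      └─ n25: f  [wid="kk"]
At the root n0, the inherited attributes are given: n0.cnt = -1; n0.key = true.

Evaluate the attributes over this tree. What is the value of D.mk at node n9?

1. n0.cnt = -1  [given at root]
2. n0.key = true  [given at root]
3. n1.cnt = 29  [S₀.cnt + 30]
4. n1.key = false  [S₀.key == false]
5. n2.off = false  [false]
6. n3.pre = false  [A.off == true]
7. n4.lim = "yu"  [terminal]
8. n5.lab = 9  [9]
9. n6.sig = 8  [terminal]
10. n7.wid = "uy"  [terminal]
11. n5.sig = true  [C.lab > 8]
12. n5.pre = 18  [C.lab + 9]
13. n5.idx = 18  [b.sig + C.lab + 1]
14. n3.live = 0  [(if C.sig then C.idx else C.pre) - 18]
15. n2.cnt = 7  [B.live + 7]
16. n1.fin = "rv"  ["rv"]
17. n1.lab = "yr"  ["yr"]
18. n8.lab = -6  [-6]
19. n10.lab = -2  [-2]
20. n11.wid = "uw"  [terminal]
21. n12.pre = false  [C.lab > -2]
22. n13.lim = "pr"  [terminal]
23. n12.live = 10  [len(d.lim) + 8]
24. n10.sig = false  [B.live == C.lab]
25. n10.pre = -9  [B.live - 19]
26. n10.idx = 2  [B.live + C.lab - 6]
27. n9.cnt = false  [C.pre > -9]
28. n9.mk = -3  [C.pre + C.idx + 4]
29. n14.wid = "np"  [terminal]
30. n8.sig = true  [not D.cnt]
31. n8.pre = 14  [D.mk + 17]
32. n8.idx = -8  [D.mk - 5]
33. n16.pre = true  [true]
34. n17.sig = 2  [terminal]
35. n16.live = 24  [b.sig * -2 + 28]
36. n18.off = false  [B.live > 24]
37. n20.sig = 17  [terminal]
38. n21.off = true  [true]
39. n22.wid = "ym"  [terminal]
40. n23.lim = "mp"  [terminal]
41. n24.lim = "vv"  [terminal]
42. n21.cnt = 6  [6]
43. n19.cnt = false  [A.cnt > 6]
44. n19.mk = 17  [b.sig + A.cnt - 6]
45. n25.wid = "kk"  [terminal]
46. n18.cnt = -4  [-4]
47. n15.cnt = true  [A.cnt > -5]
48. n15.mk = 27  [B.live + 3]
49. n0.fin = "rvyr"  [S₁.fin ++ S₁.lab]
50. n0.lab = "rvyr"  [S₁.fin ++ S₁.lab]

-3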